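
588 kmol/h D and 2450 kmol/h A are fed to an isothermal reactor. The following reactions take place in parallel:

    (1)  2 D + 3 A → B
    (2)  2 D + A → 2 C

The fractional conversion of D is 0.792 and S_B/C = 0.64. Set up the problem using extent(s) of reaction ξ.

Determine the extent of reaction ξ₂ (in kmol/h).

Conversion of D: D consumed = 0.792 × 588 = 465.7 kmol/h = 2ξ₁ + 2ξ₂.
Selectivity: 1ξ₁ / (2ξ₂) = 0.64 → ξ₁ = 1.28 ξ₂.
Substitute: (2·1.28 + 2) ξ₂ = 465.7 → ξ₂ = 102.1 kmol/h, ξ₁ = 130.7 kmol/h.
Outlet amounts (n = n₀ + Σ ν·ξ):
  D: 588 − 2(130.7) − 2(102.1) = 122.3
  A: 2450 − 3(130.7) − 1(102.1) = 1956
  B: 0 + 1(130.7) = 130.7
  C: 0 + 2(102.1) = 204.3

ξ₂ = 102 kmol/h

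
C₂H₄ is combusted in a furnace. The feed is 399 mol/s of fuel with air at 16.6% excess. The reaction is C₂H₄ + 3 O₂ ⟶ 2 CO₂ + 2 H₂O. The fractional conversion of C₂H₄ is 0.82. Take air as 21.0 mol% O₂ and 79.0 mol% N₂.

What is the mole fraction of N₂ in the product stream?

Stoichiometric O₂ = 3 × 399 = 1197 mol/s; O₂ fed = 1197 × 1.166 = 1396 mol/s.
N₂ fed = 1396 × 79/21 = 5250 mol/s.
Fuel reacted = 0.82 × 399 → ξ = 327.2 mol/s.
Outlet (n = n₀ + ν ξ):
  C₂H₄: 399 − 1(327.2) = 71.82
  O₂: 1396 − 3(327.2) = 414.2
  N₂: 5250 (inert)
  CO₂: 0 + 2(327.2) = 654.4
  H₂O: 0 + 2(327.2) = 654.4
Total out = 7045 mol/s; y_N₂ = 5250 / 7045 = 0.7453.

0.745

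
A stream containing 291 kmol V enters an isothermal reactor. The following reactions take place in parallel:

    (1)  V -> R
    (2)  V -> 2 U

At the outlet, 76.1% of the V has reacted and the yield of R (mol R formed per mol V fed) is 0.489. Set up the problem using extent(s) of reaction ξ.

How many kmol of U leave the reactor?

Yield of R: 1ξ₁ / 291 = 0.489 → ξ₁ = 142.3 kmol.
Conversion of V: 1ξ₁ + 1ξ₂ = 0.761 × 291 = 221.5 → ξ₂ = 79.15 kmol.
Outlet amounts (n = n₀ + Σ ν·ξ):
  V: 291 − 1(142.3) − 1(79.15) = 69.55
  R: 0 + 1(142.3) = 142.3
  U: 0 + 2(79.15) = 158.3

158 kmol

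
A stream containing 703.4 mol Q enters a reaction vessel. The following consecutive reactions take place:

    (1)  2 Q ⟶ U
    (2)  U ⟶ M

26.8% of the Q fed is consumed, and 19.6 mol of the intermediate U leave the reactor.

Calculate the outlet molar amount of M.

74.7 mol

Conversion of Q: Q consumed = 2ξ₁ = 0.268 × 703.4 → ξ₁ = 94.26 mol.
U balance: n_U = 0 + 1ξ₁ − 1ξ₂ = 19.6 → ξ₂ = (1·94.26 − 19.6)/1 = 74.66 mol.
Outlet amounts (n = n₀ + Σ ν·ξ):
  Q: 703.4 − 2(94.26) = 514.9
  U: 0 + 1(94.26) − 1(74.66) = 19.6
  M: 0 + 1(74.66) = 74.66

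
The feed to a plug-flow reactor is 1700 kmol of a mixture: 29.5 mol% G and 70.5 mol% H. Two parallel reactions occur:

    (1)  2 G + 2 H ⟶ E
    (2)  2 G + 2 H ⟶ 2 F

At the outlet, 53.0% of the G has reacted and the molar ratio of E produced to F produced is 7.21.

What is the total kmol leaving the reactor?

Conversion of G: G consumed = 0.53 × 501.5 = 265.8 kmol = 2ξ₁ + 2ξ₂.
Selectivity: 1ξ₁ / (2ξ₂) = 7.21 → ξ₁ = 14.42 ξ₂.
Substitute: (2·14.42 + 2) ξ₂ = 265.8 → ξ₂ = 8.619 kmol, ξ₁ = 124.3 kmol.
Outlet amounts (n = n₀ + Σ ν·ξ):
  G: 501.5 − 2(124.3) − 2(8.619) = 235.7
  H: 1198 − 2(124.3) − 2(8.619) = 932.7
  E: 0 + 1(124.3) = 124.3
  F: 0 + 2(8.619) = 17.24
Total out = 235.7 + 932.7 + 124.3 + 17.24 = 1310 kmol.

1310 kmol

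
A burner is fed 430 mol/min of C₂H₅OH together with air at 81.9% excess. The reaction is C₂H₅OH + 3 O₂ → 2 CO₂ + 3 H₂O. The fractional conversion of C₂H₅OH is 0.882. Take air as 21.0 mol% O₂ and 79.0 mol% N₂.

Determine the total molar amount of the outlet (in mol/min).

12000 mol/min

Stoichiometric O₂ = 3 × 430 = 1290 mol/min; O₂ fed = 1290 × 1.819 = 2347 mol/min.
N₂ fed = 2347 × 79/21 = 8827 mol/min.
Fuel reacted = 0.882 × 430 → ξ = 379.3 mol/min.
Outlet (n = n₀ + ν ξ):
  C₂H₅OH: 430 − 1(379.3) = 50.74
  O₂: 2347 − 3(379.3) = 1209
  N₂: 8827 (inert)
  CO₂: 0 + 2(379.3) = 758.5
  H₂O: 0 + 3(379.3) = 1138
Total out = 50.74 + 1209 + 8827 + 758.5 + 1138 = 11980 mol/min.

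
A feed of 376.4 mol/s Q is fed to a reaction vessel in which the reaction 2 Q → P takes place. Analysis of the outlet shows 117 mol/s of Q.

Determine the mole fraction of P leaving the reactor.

0.526

For Q: n = n₀ − 2ξ → 117 = 376.4 − 2ξ, giving ξ = 129.7 mol/s.
Outlet amounts (n = n₀ + ν ξ):
  Q: 376.4 − 2(129.7) = 117
  P: 0 + 1(129.7) = 129.7
Total out = 246.7 mol/s; y_P = 129.7 / 246.7 = 0.5257.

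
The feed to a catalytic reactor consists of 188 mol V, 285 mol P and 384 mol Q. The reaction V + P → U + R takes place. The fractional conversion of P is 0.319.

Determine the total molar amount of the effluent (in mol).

P reacted = 0.319 × 285 = 90.92 mol; ν_P = −1, so ξ = 90.92/1 = 90.92 mol.
Outlet amounts (n = n₀ + ν ξ):
  V: 188 − 1(90.92) = 97.08
  P: 285 − 1(90.92) = 194.1
  U: 0 + 1(90.92) = 90.92
  R: 0 + 1(90.92) = 90.92
  Q: 384 (inert)
Total out = 97.08 + 194.1 + 90.92 + 90.92 + 384 = 857 mol.

857 mol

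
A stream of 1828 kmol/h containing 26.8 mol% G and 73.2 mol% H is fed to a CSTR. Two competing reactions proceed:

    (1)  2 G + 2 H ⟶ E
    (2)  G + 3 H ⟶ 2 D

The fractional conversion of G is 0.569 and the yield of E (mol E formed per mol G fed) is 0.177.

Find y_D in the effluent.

0.155

Yield of E: 1ξ₁ / 489.9 = 0.177 → ξ₁ = 86.71 kmol/h.
Conversion of G: 2ξ₁ + 1ξ₂ = 0.569 × 489.9 = 278.8 → ξ₂ = 105.3 kmol/h.
Outlet amounts (n = n₀ + Σ ν·ξ):
  G: 489.9 − 2(86.71) − 1(105.3) = 211.1
  H: 1338 − 2(86.71) − 3(105.3) = 848.7
  E: 0 + 1(86.71) = 86.71
  D: 0 + 2(105.3) = 210.7
Total out = 1357 kmol/h; y_D = 210.7 / 1357 = 0.1552.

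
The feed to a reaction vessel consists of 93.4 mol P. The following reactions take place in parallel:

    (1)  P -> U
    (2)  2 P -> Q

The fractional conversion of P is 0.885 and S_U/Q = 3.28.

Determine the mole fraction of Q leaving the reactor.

Conversion of P: P consumed = 0.885 × 93.4 = 82.66 mol = 1ξ₁ + 2ξ₂.
Selectivity: 1ξ₁ / (1ξ₂) = 3.28 → ξ₁ = 3.28 ξ₂.
Substitute: (1·3.28 + 2) ξ₂ = 82.66 → ξ₂ = 15.66 mol, ξ₁ = 51.35 mol.
Outlet amounts (n = n₀ + Σ ν·ξ):
  P: 93.4 − 1(51.35) − 2(15.66) = 10.74
  U: 0 + 1(51.35) = 51.35
  Q: 0 + 1(15.66) = 15.66
Total out = 77.74 mol; y_Q = 15.66 / 77.74 = 0.2014.

0.201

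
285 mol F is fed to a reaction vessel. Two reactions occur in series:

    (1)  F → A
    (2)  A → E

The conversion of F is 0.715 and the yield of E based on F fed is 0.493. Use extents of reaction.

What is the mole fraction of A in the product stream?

Conversion of F: F consumed = 1ξ₁ = 0.715 × 285 → ξ₁ = 203.8 mol.
Yield of E: 1ξ₂ / 285 = 0.493 → ξ₂ = 140.5 mol.
Outlet amounts (n = n₀ + Σ ν·ξ):
  F: 285 − 1(203.8) = 81.23
  A: 0 + 1(203.8) − 1(140.5) = 63.27
  E: 0 + 1(140.5) = 140.5
Total out = 285 mol; y_A = 63.27 / 285 = 0.222.

0.222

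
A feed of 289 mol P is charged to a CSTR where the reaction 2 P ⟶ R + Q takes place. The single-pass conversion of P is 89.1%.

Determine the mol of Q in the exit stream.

129 mol

P reacted = 0.891 × 289 = 257.5 mol; ν_P = −2, so ξ = 257.5/2 = 128.7 mol.
Outlet amounts (n = n₀ + ν ξ):
  P: 289 − 2(128.7) = 31.5
  R: 0 + 1(128.7) = 128.7
  Q: 0 + 1(128.7) = 128.7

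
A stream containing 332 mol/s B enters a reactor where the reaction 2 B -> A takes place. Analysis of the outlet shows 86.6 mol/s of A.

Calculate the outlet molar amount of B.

For A: n = n₀ + 1ξ → 86.6 = 0 + 1ξ, giving ξ = 86.6 mol/s.
Outlet amounts (n = n₀ + ν ξ):
  B: 332 − 2(86.6) = 158.8
  A: 0 + 1(86.6) = 86.6

159 mol/s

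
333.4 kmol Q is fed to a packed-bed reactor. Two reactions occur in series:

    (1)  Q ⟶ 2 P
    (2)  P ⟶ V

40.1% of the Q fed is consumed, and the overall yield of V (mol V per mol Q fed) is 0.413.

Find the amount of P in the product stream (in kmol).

130 kmol

Conversion of Q: Q consumed = 1ξ₁ = 0.401 × 333.4 → ξ₁ = 133.7 kmol.
Yield of V: 1ξ₂ / 333.4 = 0.413 → ξ₂ = 137.7 kmol.
Outlet amounts (n = n₀ + Σ ν·ξ):
  Q: 333.4 − 1(133.7) = 199.7
  P: 0 + 2(133.7) − 1(137.7) = 129.7
  V: 0 + 1(137.7) = 137.7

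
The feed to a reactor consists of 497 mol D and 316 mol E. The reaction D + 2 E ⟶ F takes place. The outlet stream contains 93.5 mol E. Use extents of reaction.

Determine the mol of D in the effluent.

For E: n = n₀ − 2ξ → 93.5 = 316 − 2ξ, giving ξ = 111.2 mol.
Outlet amounts (n = n₀ + ν ξ):
  D: 497 − 1(111.2) = 385.8
  E: 316 − 2(111.2) = 93.5
  F: 0 + 1(111.2) = 111.2

386 mol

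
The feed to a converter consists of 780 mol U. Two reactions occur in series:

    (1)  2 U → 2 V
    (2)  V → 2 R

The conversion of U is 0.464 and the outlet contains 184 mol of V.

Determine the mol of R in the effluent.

356 mol

Conversion of U: U consumed = 2ξ₁ = 0.464 × 780 → ξ₁ = 181 mol.
V balance: n_V = 0 + 2ξ₁ − 1ξ₂ = 184 → ξ₂ = (2·181 − 184)/1 = 177.9 mol.
Outlet amounts (n = n₀ + Σ ν·ξ):
  U: 780 − 2(181) = 418.1
  V: 0 + 2(181) − 1(177.9) = 184
  R: 0 + 2(177.9) = 355.8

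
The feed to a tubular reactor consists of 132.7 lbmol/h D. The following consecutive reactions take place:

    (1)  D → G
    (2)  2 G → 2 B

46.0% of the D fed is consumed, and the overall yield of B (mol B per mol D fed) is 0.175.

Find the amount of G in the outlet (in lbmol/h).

37.8 lbmol/h

Conversion of D: D consumed = 1ξ₁ = 0.46 × 132.7 → ξ₁ = 61.04 lbmol/h.
Yield of B: 2ξ₂ / 132.7 = 0.175 → ξ₂ = 11.61 lbmol/h.
Outlet amounts (n = n₀ + Σ ν·ξ):
  D: 132.7 − 1(61.04) = 71.66
  G: 0 + 1(61.04) − 2(11.61) = 37.82
  B: 0 + 2(11.61) = 23.22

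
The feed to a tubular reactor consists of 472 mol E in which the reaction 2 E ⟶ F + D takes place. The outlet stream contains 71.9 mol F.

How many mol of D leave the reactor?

71.9 mol

For F: n = n₀ + 1ξ → 71.9 = 0 + 1ξ, giving ξ = 71.9 mol.
Outlet amounts (n = n₀ + ν ξ):
  E: 472 − 2(71.9) = 328.2
  F: 0 + 1(71.9) = 71.9
  D: 0 + 1(71.9) = 71.9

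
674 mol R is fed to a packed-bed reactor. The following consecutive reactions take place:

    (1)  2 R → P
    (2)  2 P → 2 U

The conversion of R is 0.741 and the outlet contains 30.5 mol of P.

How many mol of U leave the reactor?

Conversion of R: R consumed = 2ξ₁ = 0.741 × 674 → ξ₁ = 249.7 mol.
P balance: n_P = 0 + 1ξ₁ − 2ξ₂ = 30.5 → ξ₂ = (1·249.7 − 30.5)/2 = 109.6 mol.
Outlet amounts (n = n₀ + Σ ν·ξ):
  R: 674 − 2(249.7) = 174.6
  P: 0 + 1(249.7) − 2(109.6) = 30.5
  U: 0 + 2(109.6) = 219.2

219 mol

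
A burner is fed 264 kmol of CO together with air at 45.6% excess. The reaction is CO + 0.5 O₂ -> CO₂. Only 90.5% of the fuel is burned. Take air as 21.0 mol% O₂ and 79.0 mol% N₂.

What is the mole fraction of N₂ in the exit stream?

Stoichiometric O₂ = 0.5 × 264 = 132 kmol; O₂ fed = 132 × 1.456 = 192.2 kmol.
N₂ fed = 192.2 × 79/21 = 723 kmol.
Fuel reacted = 0.905 × 264 → ξ = 238.9 kmol.
Outlet (n = n₀ + ν ξ):
  CO: 264 − 1(238.9) = 25.08
  O₂: 192.2 − 0.5(238.9) = 72.73
  N₂: 723 (inert)
  CO₂: 0 + 1(238.9) = 238.9
Total out = 1060 kmol; y_N₂ = 723 / 1060 = 0.6823.

0.682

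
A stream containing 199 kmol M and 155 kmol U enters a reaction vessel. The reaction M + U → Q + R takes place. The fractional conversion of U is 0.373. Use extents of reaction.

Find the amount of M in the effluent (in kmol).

U reacted = 0.373 × 155 = 57.81 kmol; ν_U = −1, so ξ = 57.81/1 = 57.81 kmol.
Outlet amounts (n = n₀ + ν ξ):
  M: 199 − 1(57.81) = 141.2
  U: 155 − 1(57.81) = 97.19
  Q: 0 + 1(57.81) = 57.81
  R: 0 + 1(57.81) = 57.81

141 kmol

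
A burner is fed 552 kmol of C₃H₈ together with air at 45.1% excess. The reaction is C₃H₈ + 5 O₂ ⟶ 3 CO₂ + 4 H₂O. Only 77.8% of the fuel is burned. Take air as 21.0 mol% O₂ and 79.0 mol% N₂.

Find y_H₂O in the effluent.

0.0857

Stoichiometric O₂ = 5 × 552 = 2760 kmol; O₂ fed = 2760 × 1.451 = 4005 kmol.
N₂ fed = 4005 × 79/21 = 15070 kmol.
Fuel reacted = 0.778 × 552 → ξ = 429.5 kmol.
Outlet (n = n₀ + ν ξ):
  C₃H₈: 552 − 1(429.5) = 122.5
  O₂: 4005 − 5(429.5) = 1857
  N₂: 15070 (inert)
  CO₂: 0 + 3(429.5) = 1288
  H₂O: 0 + 4(429.5) = 1718
Total out = 20050 kmol; y_H₂O = 1718 / 20050 = 0.08567.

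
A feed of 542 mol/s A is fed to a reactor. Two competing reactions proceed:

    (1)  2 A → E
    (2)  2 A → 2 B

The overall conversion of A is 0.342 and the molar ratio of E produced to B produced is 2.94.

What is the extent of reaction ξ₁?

ξ₁ = 79.2 mol/s

Conversion of A: A consumed = 0.342 × 542 = 185.4 mol/s = 2ξ₁ + 2ξ₂.
Selectivity: 1ξ₁ / (2ξ₂) = 2.94 → ξ₁ = 5.88 ξ₂.
Substitute: (2·5.88 + 2) ξ₂ = 185.4 → ξ₂ = 13.47 mol/s, ξ₁ = 79.21 mol/s.
Outlet amounts (n = n₀ + Σ ν·ξ):
  A: 542 − 2(79.21) − 2(13.47) = 356.6
  E: 0 + 1(79.21) = 79.21
  B: 0 + 2(13.47) = 26.94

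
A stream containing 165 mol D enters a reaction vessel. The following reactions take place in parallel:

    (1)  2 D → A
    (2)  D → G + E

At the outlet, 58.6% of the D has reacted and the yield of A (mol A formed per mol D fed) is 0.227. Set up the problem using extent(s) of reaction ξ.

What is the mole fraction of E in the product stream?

0.146

Yield of A: 1ξ₁ / 165 = 0.227 → ξ₁ = 37.45 mol.
Conversion of D: 2ξ₁ + 1ξ₂ = 0.586 × 165 = 96.69 → ξ₂ = 21.78 mol.
Outlet amounts (n = n₀ + Σ ν·ξ):
  D: 165 − 2(37.45) − 1(21.78) = 68.31
  A: 0 + 1(37.45) = 37.45
  G: 0 + 1(21.78) = 21.78
  E: 0 + 1(21.78) = 21.78
Total out = 149.3 mol; y_E = 21.78 / 149.3 = 0.1459.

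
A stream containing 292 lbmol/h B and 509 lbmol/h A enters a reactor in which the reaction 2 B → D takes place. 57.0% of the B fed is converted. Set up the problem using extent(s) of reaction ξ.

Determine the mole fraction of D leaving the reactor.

0.116

B reacted = 0.57 × 292 = 166.4 lbmol/h; ν_B = −2, so ξ = 166.4/2 = 83.22 lbmol/h.
Outlet amounts (n = n₀ + ν ξ):
  B: 292 − 2(83.22) = 125.6
  D: 0 + 1(83.22) = 83.22
  A: 509 (inert)
Total out = 717.8 lbmol/h; y_D = 83.22 / 717.8 = 0.1159.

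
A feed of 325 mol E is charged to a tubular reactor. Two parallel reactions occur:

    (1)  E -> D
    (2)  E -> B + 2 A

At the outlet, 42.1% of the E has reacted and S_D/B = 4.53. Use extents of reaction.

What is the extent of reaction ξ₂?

ξ₂ = 24.7 mol

Conversion of E: E consumed = 0.421 × 325 = 136.8 mol = 1ξ₁ + 1ξ₂.
Selectivity: 1ξ₁ / (1ξ₂) = 4.53 → ξ₁ = 4.53 ξ₂.
Substitute: (1·4.53 + 1) ξ₂ = 136.8 → ξ₂ = 24.74 mol, ξ₁ = 112.1 mol.
Outlet amounts (n = n₀ + Σ ν·ξ):
  E: 325 − 1(112.1) − 1(24.74) = 188.2
  D: 0 + 1(112.1) = 112.1
  B: 0 + 1(24.74) = 24.74
  A: 0 + 2(24.74) = 49.48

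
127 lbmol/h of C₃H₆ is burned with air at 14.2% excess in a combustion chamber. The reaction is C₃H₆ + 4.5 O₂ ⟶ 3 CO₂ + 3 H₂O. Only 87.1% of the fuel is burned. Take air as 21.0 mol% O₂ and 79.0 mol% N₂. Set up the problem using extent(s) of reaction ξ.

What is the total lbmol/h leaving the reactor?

3290 lbmol/h

Stoichiometric O₂ = 4.5 × 127 = 571.5 lbmol/h; O₂ fed = 571.5 × 1.142 = 652.7 lbmol/h.
N₂ fed = 652.7 × 79/21 = 2455 lbmol/h.
Fuel reacted = 0.871 × 127 → ξ = 110.6 lbmol/h.
Outlet (n = n₀ + ν ξ):
  C₃H₆: 127 − 1(110.6) = 16.38
  O₂: 652.7 − 4.5(110.6) = 154.9
  N₂: 2455 (inert)
  CO₂: 0 + 3(110.6) = 331.9
  H₂O: 0 + 3(110.6) = 331.9
Total out = 16.38 + 154.9 + 2455 + 331.9 + 331.9 = 3290 lbmol/h.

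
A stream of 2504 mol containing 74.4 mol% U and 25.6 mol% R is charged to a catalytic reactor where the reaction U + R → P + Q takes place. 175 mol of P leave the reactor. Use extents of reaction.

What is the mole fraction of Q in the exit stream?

0.0699

For P: n = n₀ + 1ξ → 175 = 0 + 1ξ, giving ξ = 175 mol.
Outlet amounts (n = n₀ + ν ξ):
  U: 1863 − 1(175) = 1688
  R: 641 − 1(175) = 466
  P: 0 + 1(175) = 175
  Q: 0 + 1(175) = 175
Total out = 2504 mol; y_Q = 175 / 2504 = 0.06989.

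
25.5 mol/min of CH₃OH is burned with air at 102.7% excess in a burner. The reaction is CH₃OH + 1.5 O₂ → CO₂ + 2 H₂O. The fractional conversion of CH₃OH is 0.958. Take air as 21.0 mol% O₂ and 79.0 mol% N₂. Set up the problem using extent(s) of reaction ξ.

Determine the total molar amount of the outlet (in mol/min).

407 mol/min

Stoichiometric O₂ = 1.5 × 25.5 = 38.25 mol/min; O₂ fed = 38.25 × 2.027 = 77.53 mol/min.
N₂ fed = 77.53 × 79/21 = 291.7 mol/min.
Fuel reacted = 0.958 × 25.5 → ξ = 24.43 mol/min.
Outlet (n = n₀ + ν ξ):
  CH₃OH: 25.5 − 1(24.43) = 1.071
  O₂: 77.53 − 1.5(24.43) = 40.89
  N₂: 291.7 (inert)
  CO₂: 0 + 1(24.43) = 24.43
  H₂O: 0 + 2(24.43) = 48.86
Total out = 1.071 + 40.89 + 291.7 + 24.43 + 48.86 = 406.9 mol/min.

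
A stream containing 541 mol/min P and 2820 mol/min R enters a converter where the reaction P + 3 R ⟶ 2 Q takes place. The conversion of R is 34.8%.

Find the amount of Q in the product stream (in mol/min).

654 mol/min

R reacted = 0.348 × 2820 = 981.4 mol/min; ν_R = −3, so ξ = 981.4/3 = 327.1 mol/min.
Outlet amounts (n = n₀ + ν ξ):
  P: 541 − 1(327.1) = 213.9
  R: 2820 − 3(327.1) = 1839
  Q: 0 + 2(327.1) = 654.2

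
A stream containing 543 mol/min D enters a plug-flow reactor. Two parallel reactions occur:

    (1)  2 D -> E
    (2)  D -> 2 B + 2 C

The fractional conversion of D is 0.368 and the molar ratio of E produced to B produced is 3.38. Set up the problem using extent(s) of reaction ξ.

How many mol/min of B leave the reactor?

Conversion of D: D consumed = 0.368 × 543 = 199.8 mol/min = 2ξ₁ + 1ξ₂.
Selectivity: 1ξ₁ / (2ξ₂) = 3.38 → ξ₁ = 6.76 ξ₂.
Substitute: (2·6.76 + 1) ξ₂ = 199.8 → ξ₂ = 13.76 mol/min, ξ₁ = 93.03 mol/min.
Outlet amounts (n = n₀ + Σ ν·ξ):
  D: 543 − 2(93.03) − 1(13.76) = 343.2
  E: 0 + 1(93.03) = 93.03
  B: 0 + 2(13.76) = 27.52
  C: 0 + 2(13.76) = 27.52

27.5 mol/min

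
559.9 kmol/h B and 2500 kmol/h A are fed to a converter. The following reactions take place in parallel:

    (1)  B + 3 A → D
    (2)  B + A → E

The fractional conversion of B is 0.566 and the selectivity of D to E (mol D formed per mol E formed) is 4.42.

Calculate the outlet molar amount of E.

58.5 kmol/h

Conversion of B: B consumed = 0.566 × 559.9 = 316.9 kmol/h = 1ξ₁ + 1ξ₂.
Selectivity: 1ξ₁ / (1ξ₂) = 4.42 → ξ₁ = 4.42 ξ₂.
Substitute: (1·4.42 + 1) ξ₂ = 316.9 → ξ₂ = 58.47 kmol/h, ξ₁ = 258.4 kmol/h.
Outlet amounts (n = n₀ + Σ ν·ξ):
  B: 559.9 − 1(258.4) − 1(58.47) = 243
  A: 2500 − 3(258.4) − 1(58.47) = 1666
  D: 0 + 1(258.4) = 258.4
  E: 0 + 1(58.47) = 58.47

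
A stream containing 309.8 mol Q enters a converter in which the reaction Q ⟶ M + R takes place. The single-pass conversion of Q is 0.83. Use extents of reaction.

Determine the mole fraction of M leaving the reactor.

0.454

Q reacted = 0.83 × 309.8 = 257.1 mol; ν_Q = −1, so ξ = 257.1/1 = 257.1 mol.
Outlet amounts (n = n₀ + ν ξ):
  Q: 309.8 − 1(257.1) = 52.67
  M: 0 + 1(257.1) = 257.1
  R: 0 + 1(257.1) = 257.1
Total out = 566.9 mol; y_M = 257.1 / 566.9 = 0.4536.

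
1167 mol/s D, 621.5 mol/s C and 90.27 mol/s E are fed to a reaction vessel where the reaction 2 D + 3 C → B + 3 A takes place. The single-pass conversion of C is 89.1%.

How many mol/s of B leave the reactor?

C reacted = 0.891 × 621.5 = 553.8 mol/s; ν_C = −3, so ξ = 553.8/3 = 184.6 mol/s.
Outlet amounts (n = n₀ + ν ξ):
  D: 1167 − 2(184.6) = 797.8
  C: 621.5 − 3(184.6) = 67.74
  B: 0 + 1(184.6) = 184.6
  A: 0 + 3(184.6) = 553.8
  E: 90.27 (inert)

185 mol/s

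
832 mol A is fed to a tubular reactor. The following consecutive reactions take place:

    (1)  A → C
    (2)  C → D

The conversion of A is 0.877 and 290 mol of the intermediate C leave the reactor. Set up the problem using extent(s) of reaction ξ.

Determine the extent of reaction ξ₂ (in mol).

ξ₂ = 440 mol

Conversion of A: A consumed = 1ξ₁ = 0.877 × 832 → ξ₁ = 729.7 mol.
C balance: n_C = 0 + 1ξ₁ − 1ξ₂ = 290 → ξ₂ = (1·729.7 − 290)/1 = 439.7 mol.
Outlet amounts (n = n₀ + Σ ν·ξ):
  A: 832 − 1(729.7) = 102.3
  C: 0 + 1(729.7) − 1(439.7) = 290
  D: 0 + 1(439.7) = 439.7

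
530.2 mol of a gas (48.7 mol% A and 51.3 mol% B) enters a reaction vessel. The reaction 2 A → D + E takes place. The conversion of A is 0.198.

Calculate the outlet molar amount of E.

25.6 mol

A reacted = 0.198 × 258.2 = 51.13 mol; ν_A = −2, so ξ = 51.13/2 = 25.56 mol.
Outlet amounts (n = n₀ + ν ξ):
  A: 258.2 − 2(25.56) = 207.1
  D: 0 + 1(25.56) = 25.56
  E: 0 + 1(25.56) = 25.56
  B: 272 (inert)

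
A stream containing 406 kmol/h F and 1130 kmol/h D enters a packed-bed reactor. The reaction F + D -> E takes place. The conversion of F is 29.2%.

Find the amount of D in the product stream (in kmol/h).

F reacted = 0.292 × 406 = 118.6 kmol/h; ν_F = −1, so ξ = 118.6/1 = 118.6 kmol/h.
Outlet amounts (n = n₀ + ν ξ):
  F: 406 − 1(118.6) = 287.4
  D: 1130 − 1(118.6) = 1011
  E: 0 + 1(118.6) = 118.6

1010 kmol/h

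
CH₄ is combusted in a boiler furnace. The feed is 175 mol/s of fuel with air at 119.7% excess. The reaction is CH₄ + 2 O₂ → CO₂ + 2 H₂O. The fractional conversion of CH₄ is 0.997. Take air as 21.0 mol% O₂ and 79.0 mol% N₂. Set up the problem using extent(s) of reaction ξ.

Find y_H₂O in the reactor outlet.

Stoichiometric O₂ = 2 × 175 = 350 mol/s; O₂ fed = 350 × 2.197 = 769 mol/s.
N₂ fed = 769 × 79/21 = 2893 mol/s.
Fuel reacted = 0.997 × 175 → ξ = 174.5 mol/s.
Outlet (n = n₀ + ν ξ):
  CH₄: 175 − 1(174.5) = 0.525
  O₂: 769 − 2(174.5) = 420
  N₂: 2893 (inert)
  CO₂: 0 + 1(174.5) = 174.5
  H₂O: 0 + 2(174.5) = 348.9
Total out = 3837 mol/s; y_H₂O = 348.9 / 3837 = 0.09095.

0.091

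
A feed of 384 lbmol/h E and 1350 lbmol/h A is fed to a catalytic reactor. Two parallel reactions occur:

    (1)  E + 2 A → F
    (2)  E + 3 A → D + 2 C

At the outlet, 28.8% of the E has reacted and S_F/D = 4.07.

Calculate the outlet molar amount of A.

1110 lbmol/h

Conversion of E: E consumed = 0.288 × 384 = 110.6 lbmol/h = 1ξ₁ + 1ξ₂.
Selectivity: 1ξ₁ / (1ξ₂) = 4.07 → ξ₁ = 4.07 ξ₂.
Substitute: (1·4.07 + 1) ξ₂ = 110.6 → ξ₂ = 21.81 lbmol/h, ξ₁ = 88.78 lbmol/h.
Outlet amounts (n = n₀ + Σ ν·ξ):
  E: 384 − 1(88.78) − 1(21.81) = 273.4
  A: 1350 − 2(88.78) − 3(21.81) = 1107
  F: 0 + 1(88.78) = 88.78
  D: 0 + 1(21.81) = 21.81
  C: 0 + 2(21.81) = 43.63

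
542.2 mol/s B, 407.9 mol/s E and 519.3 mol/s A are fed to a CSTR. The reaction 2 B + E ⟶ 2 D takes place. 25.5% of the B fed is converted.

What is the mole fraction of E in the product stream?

B reacted = 0.255 × 542.2 = 138.3 mol/s; ν_B = −2, so ξ = 138.3/2 = 69.13 mol/s.
Outlet amounts (n = n₀ + ν ξ):
  B: 542.2 − 2(69.13) = 403.9
  E: 407.9 − 1(69.13) = 338.8
  D: 0 + 2(69.13) = 138.3
  A: 519.3 (inert)
Total out = 1400 mol/s; y_E = 338.8 / 1400 = 0.2419.

0.242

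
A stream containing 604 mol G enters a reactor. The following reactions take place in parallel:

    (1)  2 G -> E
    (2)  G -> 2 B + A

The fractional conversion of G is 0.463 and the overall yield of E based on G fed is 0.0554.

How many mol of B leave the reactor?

425 mol

Yield of E: 1ξ₁ / 604 = 0.0554 → ξ₁ = 33.46 mol.
Conversion of G: 2ξ₁ + 1ξ₂ = 0.463 × 604 = 279.7 → ξ₂ = 212.7 mol.
Outlet amounts (n = n₀ + Σ ν·ξ):
  G: 604 − 2(33.46) − 1(212.7) = 324.3
  E: 0 + 1(33.46) = 33.46
  B: 0 + 2(212.7) = 425.5
  A: 0 + 1(212.7) = 212.7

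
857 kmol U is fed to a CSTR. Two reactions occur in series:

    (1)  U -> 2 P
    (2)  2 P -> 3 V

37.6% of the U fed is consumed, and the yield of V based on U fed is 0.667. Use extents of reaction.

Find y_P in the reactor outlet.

Conversion of U: U consumed = 1ξ₁ = 0.376 × 857 → ξ₁ = 322.2 kmol.
Yield of V: 3ξ₂ / 857 = 0.667 → ξ₂ = 190.5 kmol.
Outlet amounts (n = n₀ + Σ ν·ξ):
  U: 857 − 1(322.2) = 534.8
  P: 0 + 2(322.2) − 2(190.5) = 263.4
  V: 0 + 3(190.5) = 571.6
Total out = 1370 kmol; y_P = 263.4 / 1370 = 0.1923.

0.192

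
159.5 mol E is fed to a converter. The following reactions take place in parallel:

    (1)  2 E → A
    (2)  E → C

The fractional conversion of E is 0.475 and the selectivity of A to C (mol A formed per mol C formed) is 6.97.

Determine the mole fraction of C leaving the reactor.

0.0408

Conversion of E: E consumed = 0.475 × 159.5 = 75.76 mol = 2ξ₁ + 1ξ₂.
Selectivity: 1ξ₁ / (1ξ₂) = 6.97 → ξ₁ = 6.97 ξ₂.
Substitute: (2·6.97 + 1) ξ₂ = 75.76 → ξ₂ = 5.071 mol, ξ₁ = 35.35 mol.
Outlet amounts (n = n₀ + Σ ν·ξ):
  E: 159.5 − 2(35.35) − 1(5.071) = 83.74
  A: 0 + 1(35.35) = 35.35
  C: 0 + 1(5.071) = 5.071
Total out = 124.2 mol; y_C = 5.071 / 124.2 = 0.04085.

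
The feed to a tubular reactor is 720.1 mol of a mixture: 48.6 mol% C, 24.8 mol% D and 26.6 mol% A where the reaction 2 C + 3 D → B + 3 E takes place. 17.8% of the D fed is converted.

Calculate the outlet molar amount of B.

D reacted = 0.178 × 178.6 = 31.79 mol; ν_D = −3, so ξ = 31.79/3 = 10.6 mol.
Outlet amounts (n = n₀ + ν ξ):
  C: 350 − 2(10.6) = 328.8
  D: 178.6 − 3(10.6) = 146.8
  B: 0 + 1(10.6) = 10.6
  E: 0 + 3(10.6) = 31.79
  A: 191.5 (inert)

10.6 mol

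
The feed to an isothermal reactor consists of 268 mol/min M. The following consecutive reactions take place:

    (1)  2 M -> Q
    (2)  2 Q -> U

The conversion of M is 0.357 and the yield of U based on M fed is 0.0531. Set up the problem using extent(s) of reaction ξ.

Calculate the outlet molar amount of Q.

Conversion of M: M consumed = 2ξ₁ = 0.357 × 268 → ξ₁ = 47.84 mol/min.
Yield of U: 1ξ₂ / 268 = 0.0531 → ξ₂ = 14.23 mol/min.
Outlet amounts (n = n₀ + Σ ν·ξ):
  M: 268 − 2(47.84) = 172.3
  Q: 0 + 1(47.84) − 2(14.23) = 19.38
  U: 0 + 1(14.23) = 14.23

19.4 mol/min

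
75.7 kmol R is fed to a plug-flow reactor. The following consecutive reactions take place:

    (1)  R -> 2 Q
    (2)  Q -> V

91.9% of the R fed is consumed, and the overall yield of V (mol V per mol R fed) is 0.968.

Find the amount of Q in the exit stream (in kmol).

Conversion of R: R consumed = 1ξ₁ = 0.919 × 75.7 → ξ₁ = 69.57 kmol.
Yield of V: 1ξ₂ / 75.7 = 0.968 → ξ₂ = 73.28 kmol.
Outlet amounts (n = n₀ + Σ ν·ξ):
  R: 75.7 − 1(69.57) = 6.132
  Q: 0 + 2(69.57) − 1(73.28) = 65.86
  V: 0 + 1(73.28) = 73.28

65.9 kmol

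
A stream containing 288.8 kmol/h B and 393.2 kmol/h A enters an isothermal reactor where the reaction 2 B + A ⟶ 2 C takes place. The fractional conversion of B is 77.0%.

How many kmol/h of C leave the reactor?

B reacted = 0.77 × 288.8 = 222.4 kmol/h; ν_B = −2, so ξ = 222.4/2 = 111.2 kmol/h.
Outlet amounts (n = n₀ + ν ξ):
  B: 288.8 − 2(111.2) = 66.42
  A: 393.2 − 1(111.2) = 282
  C: 0 + 2(111.2) = 222.4

222 kmol/h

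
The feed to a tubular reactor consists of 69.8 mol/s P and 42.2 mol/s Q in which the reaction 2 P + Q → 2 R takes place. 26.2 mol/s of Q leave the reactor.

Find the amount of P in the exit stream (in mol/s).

37.8 mol/s

For Q: n = n₀ − 1ξ → 26.2 = 42.2 − 1ξ, giving ξ = 16 mol/s.
Outlet amounts (n = n₀ + ν ξ):
  P: 69.8 − 2(16) = 37.8
  Q: 42.2 − 1(16) = 26.2
  R: 0 + 2(16) = 32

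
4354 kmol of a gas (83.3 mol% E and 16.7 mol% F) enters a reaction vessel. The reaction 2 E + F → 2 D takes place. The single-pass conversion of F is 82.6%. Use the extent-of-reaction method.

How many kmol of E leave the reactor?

2430 kmol

F reacted = 0.826 × 727.1 = 600.6 kmol; ν_F = −1, so ξ = 600.6/1 = 600.6 kmol.
Outlet amounts (n = n₀ + ν ξ):
  E: 3627 − 2(600.6) = 2426
  F: 727.1 − 1(600.6) = 126.5
  D: 0 + 2(600.6) = 1201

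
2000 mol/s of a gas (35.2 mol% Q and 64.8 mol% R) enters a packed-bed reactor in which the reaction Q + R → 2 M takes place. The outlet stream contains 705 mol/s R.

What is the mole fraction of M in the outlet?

For R: n = n₀ − 1ξ → 705 = 1296 − 1ξ, giving ξ = 591 mol/s.
Outlet amounts (n = n₀ + ν ξ):
  Q: 704 − 1(591) = 113
  R: 1296 − 1(591) = 705
  M: 0 + 2(591) = 1182
Total out = 2000 mol/s; y_M = 1182 / 2000 = 0.591.

0.591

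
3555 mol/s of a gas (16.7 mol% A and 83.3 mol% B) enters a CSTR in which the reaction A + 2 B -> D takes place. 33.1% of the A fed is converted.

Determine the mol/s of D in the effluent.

A reacted = 0.331 × 593.7 = 196.5 mol/s; ν_A = −1, so ξ = 196.5/1 = 196.5 mol/s.
Outlet amounts (n = n₀ + ν ξ):
  A: 593.7 − 1(196.5) = 397.2
  B: 2961 − 2(196.5) = 2568
  D: 0 + 1(196.5) = 196.5

197 mol/s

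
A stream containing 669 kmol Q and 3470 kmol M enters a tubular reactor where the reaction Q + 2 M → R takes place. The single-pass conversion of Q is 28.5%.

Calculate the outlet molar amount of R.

191 kmol

Q reacted = 0.285 × 669 = 190.7 kmol; ν_Q = −1, so ξ = 190.7/1 = 190.7 kmol.
Outlet amounts (n = n₀ + ν ξ):
  Q: 669 − 1(190.7) = 478.3
  M: 3470 − 2(190.7) = 3089
  R: 0 + 1(190.7) = 190.7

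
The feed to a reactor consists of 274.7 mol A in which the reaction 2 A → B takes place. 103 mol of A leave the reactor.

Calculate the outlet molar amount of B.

For A: n = n₀ − 2ξ → 103 = 274.7 − 2ξ, giving ξ = 85.85 mol.
Outlet amounts (n = n₀ + ν ξ):
  A: 274.7 − 2(85.85) = 103
  B: 0 + 1(85.85) = 85.85

85.8 mol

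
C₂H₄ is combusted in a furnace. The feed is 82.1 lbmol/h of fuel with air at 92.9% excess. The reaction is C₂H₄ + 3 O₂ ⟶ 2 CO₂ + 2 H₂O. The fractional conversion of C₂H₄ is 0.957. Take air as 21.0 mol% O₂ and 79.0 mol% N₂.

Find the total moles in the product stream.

Stoichiometric O₂ = 3 × 82.1 = 246.3 lbmol/h; O₂ fed = 246.3 × 1.929 = 475.1 lbmol/h.
N₂ fed = 475.1 × 79/21 = 1787 lbmol/h.
Fuel reacted = 0.957 × 82.1 → ξ = 78.57 lbmol/h.
Outlet (n = n₀ + ν ξ):
  C₂H₄: 82.1 − 1(78.57) = 3.53
  O₂: 475.1 − 3(78.57) = 239.4
  N₂: 1787 (inert)
  CO₂: 0 + 2(78.57) = 157.1
  H₂O: 0 + 2(78.57) = 157.1
Total out = 3.53 + 239.4 + 1787 + 157.1 + 157.1 = 2345 lbmol/h.

2340 lbmol/h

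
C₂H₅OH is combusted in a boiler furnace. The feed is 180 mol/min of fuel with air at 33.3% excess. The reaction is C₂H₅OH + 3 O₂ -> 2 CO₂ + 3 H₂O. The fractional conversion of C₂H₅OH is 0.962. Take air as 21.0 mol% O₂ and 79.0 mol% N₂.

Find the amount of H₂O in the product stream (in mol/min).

Stoichiometric O₂ = 3 × 180 = 540 mol/min; O₂ fed = 540 × 1.333 = 719.8 mol/min.
N₂ fed = 719.8 × 79/21 = 2708 mol/min.
Fuel reacted = 0.962 × 180 → ξ = 173.2 mol/min.
Outlet (n = n₀ + ν ξ):
  C₂H₅OH: 180 − 1(173.2) = 6.84
  O₂: 719.8 − 3(173.2) = 200.3
  N₂: 2708 (inert)
  CO₂: 0 + 2(173.2) = 346.3
  H₂O: 0 + 3(173.2) = 519.5

519 mol/min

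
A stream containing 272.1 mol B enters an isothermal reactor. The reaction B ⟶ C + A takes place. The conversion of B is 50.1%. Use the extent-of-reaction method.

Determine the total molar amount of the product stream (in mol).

408 mol

B reacted = 0.501 × 272.1 = 136.3 mol; ν_B = −1, so ξ = 136.3/1 = 136.3 mol.
Outlet amounts (n = n₀ + ν ξ):
  B: 272.1 − 1(136.3) = 135.8
  C: 0 + 1(136.3) = 136.3
  A: 0 + 1(136.3) = 136.3
Total out = 135.8 + 136.3 + 136.3 = 408.4 mol.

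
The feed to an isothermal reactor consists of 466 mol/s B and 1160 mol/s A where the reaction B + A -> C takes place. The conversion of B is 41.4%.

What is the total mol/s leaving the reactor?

B reacted = 0.414 × 466 = 192.9 mol/s; ν_B = −1, so ξ = 192.9/1 = 192.9 mol/s.
Outlet amounts (n = n₀ + ν ξ):
  B: 466 − 1(192.9) = 273.1
  A: 1160 − 1(192.9) = 967.1
  C: 0 + 1(192.9) = 192.9
Total out = 273.1 + 967.1 + 192.9 = 1433 mol/s.

1430 mol/s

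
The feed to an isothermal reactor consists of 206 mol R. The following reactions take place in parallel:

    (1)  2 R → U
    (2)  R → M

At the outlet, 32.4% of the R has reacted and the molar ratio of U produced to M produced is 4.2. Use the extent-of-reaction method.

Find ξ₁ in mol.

Conversion of R: R consumed = 0.324 × 206 = 66.74 mol = 2ξ₁ + 1ξ₂.
Selectivity: 1ξ₁ / (1ξ₂) = 4.2 → ξ₁ = 4.2 ξ₂.
Substitute: (2·4.2 + 1) ξ₂ = 66.74 → ξ₂ = 7.1 mol, ξ₁ = 29.82 mol.
Outlet amounts (n = n₀ + Σ ν·ξ):
  R: 206 − 2(29.82) − 1(7.1) = 139.3
  U: 0 + 1(29.82) = 29.82
  M: 0 + 1(7.1) = 7.1

ξ₁ = 29.8 mol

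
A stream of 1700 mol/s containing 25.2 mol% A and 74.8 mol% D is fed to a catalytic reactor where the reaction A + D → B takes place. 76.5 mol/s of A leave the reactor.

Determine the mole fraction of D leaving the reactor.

0.682

For A: n = n₀ − 1ξ → 76.5 = 428.4 − 1ξ, giving ξ = 351.9 mol/s.
Outlet amounts (n = n₀ + ν ξ):
  A: 428.4 − 1(351.9) = 76.5
  D: 1272 − 1(351.9) = 919.7
  B: 0 + 1(351.9) = 351.9
Total out = 1348 mol/s; y_D = 919.7 / 1348 = 0.6822.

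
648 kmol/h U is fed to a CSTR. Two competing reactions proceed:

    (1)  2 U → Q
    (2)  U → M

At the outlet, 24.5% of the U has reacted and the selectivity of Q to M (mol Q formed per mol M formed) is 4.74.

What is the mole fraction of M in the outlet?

Conversion of U: U consumed = 0.245 × 648 = 158.8 kmol/h = 2ξ₁ + 1ξ₂.
Selectivity: 1ξ₁ / (1ξ₂) = 4.74 → ξ₁ = 4.74 ξ₂.
Substitute: (2·4.74 + 1) ξ₂ = 158.8 → ξ₂ = 15.15 kmol/h, ξ₁ = 71.81 kmol/h.
Outlet amounts (n = n₀ + Σ ν·ξ):
  U: 648 − 2(71.81) − 1(15.15) = 489.2
  Q: 0 + 1(71.81) = 71.81
  M: 0 + 1(15.15) = 15.15
Total out = 576.2 kmol/h; y_M = 15.15 / 576.2 = 0.02629.

0.0263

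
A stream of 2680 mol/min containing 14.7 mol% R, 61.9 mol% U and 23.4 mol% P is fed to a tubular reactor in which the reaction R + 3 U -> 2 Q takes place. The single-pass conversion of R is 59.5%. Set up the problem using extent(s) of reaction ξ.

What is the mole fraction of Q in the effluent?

0.212

R reacted = 0.595 × 394 = 234.4 mol/min; ν_R = −1, so ξ = 234.4/1 = 234.4 mol/min.
Outlet amounts (n = n₀ + ν ξ):
  R: 394 − 1(234.4) = 159.6
  U: 1659 − 3(234.4) = 955.7
  Q: 0 + 2(234.4) = 468.8
  P: 627.1 (inert)
Total out = 2211 mol/min; y_Q = 468.8 / 2211 = 0.212.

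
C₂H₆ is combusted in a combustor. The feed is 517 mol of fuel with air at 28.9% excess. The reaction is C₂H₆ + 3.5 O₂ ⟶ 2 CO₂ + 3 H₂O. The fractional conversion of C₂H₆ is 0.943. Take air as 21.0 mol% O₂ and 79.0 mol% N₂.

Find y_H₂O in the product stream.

0.123

Stoichiometric O₂ = 3.5 × 517 = 1810 mol; O₂ fed = 1810 × 1.289 = 2332 mol.
N₂ fed = 2332 × 79/21 = 8774 mol.
Fuel reacted = 0.943 × 517 → ξ = 487.5 mol.
Outlet (n = n₀ + ν ξ):
  C₂H₆: 517 − 1(487.5) = 29.47
  O₂: 2332 − 3.5(487.5) = 626.1
  N₂: 8774 (inert)
  CO₂: 0 + 2(487.5) = 975.1
  H₂O: 0 + 3(487.5) = 1463
Total out = 11870 mol; y_H₂O = 1463 / 11870 = 0.1232.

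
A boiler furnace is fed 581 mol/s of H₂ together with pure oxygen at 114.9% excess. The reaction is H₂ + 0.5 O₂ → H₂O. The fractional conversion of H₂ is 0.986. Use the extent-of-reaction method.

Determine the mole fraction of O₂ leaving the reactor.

Stoichiometric O₂ = 0.5 × 581 = 290.5 mol/s; O₂ fed = 290.5 × 2.149 = 624.3 mol/s.
Fuel reacted = 0.986 × 581 → ξ = 572.9 mol/s.
Outlet (n = n₀ + ν ξ):
  H₂: 581 − 1(572.9) = 8.134
  O₂: 624.3 − 0.5(572.9) = 337.9
  H₂O: 0 + 1(572.9) = 572.9
Total out = 918.9 mol/s; y_O₂ = 337.9 / 918.9 = 0.3677.

0.368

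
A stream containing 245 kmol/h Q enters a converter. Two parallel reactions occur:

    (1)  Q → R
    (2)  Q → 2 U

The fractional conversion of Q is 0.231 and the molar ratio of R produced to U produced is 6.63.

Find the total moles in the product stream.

249 kmol/h

Conversion of Q: Q consumed = 0.231 × 245 = 56.6 kmol/h = 1ξ₁ + 1ξ₂.
Selectivity: 1ξ₁ / (2ξ₂) = 6.63 → ξ₁ = 13.26 ξ₂.
Substitute: (1·13.26 + 1) ξ₂ = 56.6 → ξ₂ = 3.969 kmol/h, ξ₁ = 52.63 kmol/h.
Outlet amounts (n = n₀ + Σ ν·ξ):
  Q: 245 − 1(52.63) − 1(3.969) = 188.4
  R: 0 + 1(52.63) = 52.63
  U: 0 + 2(3.969) = 7.938
Total out = 188.4 + 52.63 + 7.938 = 249 kmol/h.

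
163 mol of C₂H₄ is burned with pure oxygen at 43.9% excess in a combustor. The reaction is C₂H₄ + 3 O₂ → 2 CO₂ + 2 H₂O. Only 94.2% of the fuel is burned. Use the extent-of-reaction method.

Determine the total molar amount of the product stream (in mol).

867 mol

Stoichiometric O₂ = 3 × 163 = 489 mol; O₂ fed = 489 × 1.439 = 703.7 mol.
Fuel reacted = 0.942 × 163 → ξ = 153.5 mol.
Outlet (n = n₀ + ν ξ):
  C₂H₄: 163 − 1(153.5) = 9.454
  O₂: 703.7 − 3(153.5) = 243
  CO₂: 0 + 2(153.5) = 307.1
  H₂O: 0 + 2(153.5) = 307.1
Total out = 9.454 + 243 + 307.1 + 307.1 = 866.7 mol.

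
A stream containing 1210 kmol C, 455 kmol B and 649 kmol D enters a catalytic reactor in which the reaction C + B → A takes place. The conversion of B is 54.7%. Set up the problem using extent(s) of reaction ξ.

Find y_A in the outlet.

B reacted = 0.547 × 455 = 248.9 kmol; ν_B = −1, so ξ = 248.9/1 = 248.9 kmol.
Outlet amounts (n = n₀ + ν ξ):
  C: 1210 − 1(248.9) = 961.1
  B: 455 − 1(248.9) = 206.1
  A: 0 + 1(248.9) = 248.9
  D: 649 (inert)
Total out = 2065 kmol; y_A = 248.9 / 2065 = 0.1205.

0.121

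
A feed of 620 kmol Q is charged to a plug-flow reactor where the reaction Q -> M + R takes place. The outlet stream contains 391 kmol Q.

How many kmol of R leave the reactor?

229 kmol

For Q: n = n₀ − 1ξ → 391 = 620 − 1ξ, giving ξ = 229 kmol.
Outlet amounts (n = n₀ + ν ξ):
  Q: 620 − 1(229) = 391
  M: 0 + 1(229) = 229
  R: 0 + 1(229) = 229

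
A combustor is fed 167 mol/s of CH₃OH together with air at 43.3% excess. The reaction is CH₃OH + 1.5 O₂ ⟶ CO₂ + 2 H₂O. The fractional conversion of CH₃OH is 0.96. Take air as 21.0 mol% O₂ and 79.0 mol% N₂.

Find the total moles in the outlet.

1960 mol/s

Stoichiometric O₂ = 1.5 × 167 = 250.5 mol/s; O₂ fed = 250.5 × 1.433 = 359 mol/s.
N₂ fed = 359 × 79/21 = 1350 mol/s.
Fuel reacted = 0.96 × 167 → ξ = 160.3 mol/s.
Outlet (n = n₀ + ν ξ):
  CH₃OH: 167 − 1(160.3) = 6.68
  O₂: 359 − 1.5(160.3) = 118.5
  N₂: 1350 (inert)
  CO₂: 0 + 1(160.3) = 160.3
  H₂O: 0 + 2(160.3) = 320.6
Total out = 6.68 + 118.5 + 1350 + 160.3 + 320.6 = 1957 mol/s.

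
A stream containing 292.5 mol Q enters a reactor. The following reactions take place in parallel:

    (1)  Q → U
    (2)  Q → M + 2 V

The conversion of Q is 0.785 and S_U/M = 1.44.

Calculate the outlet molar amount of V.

Conversion of Q: Q consumed = 0.785 × 292.5 = 229.6 mol = 1ξ₁ + 1ξ₂.
Selectivity: 1ξ₁ / (1ξ₂) = 1.44 → ξ₁ = 1.44 ξ₂.
Substitute: (1·1.44 + 1) ξ₂ = 229.6 → ξ₂ = 94.1 mol, ξ₁ = 135.5 mol.
Outlet amounts (n = n₀ + Σ ν·ξ):
  Q: 292.5 − 1(135.5) − 1(94.1) = 62.89
  U: 0 + 1(135.5) = 135.5
  M: 0 + 1(94.1) = 94.1
  V: 0 + 2(94.1) = 188.2

188 mol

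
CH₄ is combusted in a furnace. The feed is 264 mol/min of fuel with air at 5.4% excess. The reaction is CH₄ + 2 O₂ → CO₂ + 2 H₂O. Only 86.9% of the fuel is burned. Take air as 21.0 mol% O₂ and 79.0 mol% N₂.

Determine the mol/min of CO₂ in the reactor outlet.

Stoichiometric O₂ = 2 × 264 = 528 mol/min; O₂ fed = 528 × 1.054 = 556.5 mol/min.
N₂ fed = 556.5 × 79/21 = 2094 mol/min.
Fuel reacted = 0.869 × 264 → ξ = 229.4 mol/min.
Outlet (n = n₀ + ν ξ):
  CH₄: 264 − 1(229.4) = 34.58
  O₂: 556.5 − 2(229.4) = 97.68
  N₂: 2094 (inert)
  CO₂: 0 + 1(229.4) = 229.4
  H₂O: 0 + 2(229.4) = 458.8

229 mol/min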